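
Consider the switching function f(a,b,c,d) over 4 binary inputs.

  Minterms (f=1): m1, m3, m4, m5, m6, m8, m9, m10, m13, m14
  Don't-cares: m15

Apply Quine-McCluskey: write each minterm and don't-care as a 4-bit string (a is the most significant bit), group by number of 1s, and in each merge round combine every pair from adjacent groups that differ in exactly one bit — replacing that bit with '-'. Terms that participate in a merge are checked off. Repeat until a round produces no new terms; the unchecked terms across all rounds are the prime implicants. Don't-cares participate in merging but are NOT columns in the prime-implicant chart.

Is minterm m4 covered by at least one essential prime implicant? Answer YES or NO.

NO

Round 0: 0001✓ 0011✓ 0100✓ 0101✓ 0110✓ 1000✓ 1001✓ 1010✓ 1101✓ 1110✓ 1111✓
Round 1: -001✓ -101✓ -110 0-01✓ 00-1 01-0 010- 1-01✓ 1-10 10-0 100- 11-1 111-
Round 2: --01
PIs = {--01, -110, 00-1, 01-0, 010-, 1-10, 10-0, 100-, 11-1, 111-}
Coverage chart:
  m1: --01,00-1
  m3: 00-1 ←essential
  m4: 01-0,010-
  m5: --01,010-
  m6: -110,01-0
  m8: 10-0,100-
  m9: --01,100-
  m10: 1-10,10-0
  m13: --01,11-1
  m14: -110,1-10,111-
Essential: 00-1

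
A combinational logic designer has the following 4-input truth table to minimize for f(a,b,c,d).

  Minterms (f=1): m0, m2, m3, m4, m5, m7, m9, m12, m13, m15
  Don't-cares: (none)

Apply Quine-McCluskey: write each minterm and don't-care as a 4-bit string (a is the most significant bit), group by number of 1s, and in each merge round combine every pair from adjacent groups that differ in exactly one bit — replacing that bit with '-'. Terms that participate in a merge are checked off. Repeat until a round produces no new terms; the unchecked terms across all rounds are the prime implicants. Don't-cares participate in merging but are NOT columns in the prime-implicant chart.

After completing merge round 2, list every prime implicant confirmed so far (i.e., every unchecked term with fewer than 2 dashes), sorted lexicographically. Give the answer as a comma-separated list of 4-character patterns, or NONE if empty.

Round 0: 0000✓ 0010✓ 0011✓ 0100✓ 0101✓ 0111✓ 1001✓ 1100✓ 1101✓ 1111✓
Round 1: -100✓ -101✓ -111✓ 0-00 0-11 00-0 001- 01-1✓ 010-✓ 1-01 11-1✓ 110-✓
Round 2: -1-1 -10-
PIs = {-1-1, -10-, 0-00, 0-11, 00-0, 001-, 1-01}

0-00, 0-11, 00-0, 001-, 1-01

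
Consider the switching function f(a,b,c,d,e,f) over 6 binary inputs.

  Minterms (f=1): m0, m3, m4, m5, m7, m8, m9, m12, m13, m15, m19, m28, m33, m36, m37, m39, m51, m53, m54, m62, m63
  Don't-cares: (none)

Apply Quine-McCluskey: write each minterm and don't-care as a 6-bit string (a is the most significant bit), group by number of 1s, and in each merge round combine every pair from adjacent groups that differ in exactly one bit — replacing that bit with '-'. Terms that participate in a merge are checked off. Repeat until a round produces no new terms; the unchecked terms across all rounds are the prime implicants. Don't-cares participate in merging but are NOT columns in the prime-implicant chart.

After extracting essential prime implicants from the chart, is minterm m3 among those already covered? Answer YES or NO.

size-2^0 implicants → 000000(✓)  000011(✓)  000100(✓)  000101(✓)  000111(✓)  001000(✓)  001001(✓)  001100(✓)  001101(✓)  001111(✓)  010011(✓)  011100(✓)  100001(✓)  100100(✓)  100101(✓)  100111(✓)  110011(✓)  110101(✓)  110110(✓)  111110(✓)  111111(✓)
size-2^1 implicants → -00100(✓)  -00101(✓)  -00111(✓)  -10011  0-0011  0-1100  00-000(✓)  00-100(✓)  00-101(✓)  00-111(✓)  000-00(✓)  000-11  0001-1(✓)  00010-(✓)  001-00(✓)  001-01(✓)  00100-(✓)  0011-1(✓)  00110-(✓)  1-0101  100-01  1001-1(✓)  10010-(✓)  11-110  11111-
size-2^2 implicants → -001-1  -0010-  00--00  00-1-1  00-10-  001-0-
Unchecked terms (primes): -001-1, -0010-, -10011, 0-0011, 0-1100, 00--00, 00-1-1, 00-10-, 000-11, 001-0-, 1-0101, 100-01, 11-110, 11111-
Minterm coverage:
  m0 ⊆ 00--00 [E]
  m3 ⊆ 0-0011,000-11
  m4 ⊆ -0010-,00--00,00-10-
  m5 ⊆ -001-1,-0010-,00-1-1,00-10-
  m7 ⊆ -001-1,00-1-1,000-11
  m8 ⊆ 00--00,001-0-
  m9 ⊆ 001-0- [E]
  m12 ⊆ 0-1100,00--00,00-10-,001-0-
  m13 ⊆ 00-1-1,00-10-,001-0-
  m15 ⊆ 00-1-1 [E]
  m19 ⊆ -10011,0-0011
  m28 ⊆ 0-1100 [E]
  m33 ⊆ 100-01 [E]
  m36 ⊆ -0010- [E]
  m37 ⊆ -001-1,-0010-,1-0101,100-01
  m39 ⊆ -001-1 [E]
  m51 ⊆ -10011 [E]
  m53 ⊆ 1-0101 [E]
  m54 ⊆ 11-110 [E]
  m62 ⊆ 11-110,11111-
  m63 ⊆ 11111- [E]
E = {-001-1, -0010-, -10011, 0-1100, 00--00, 00-1-1, 001-0-, 1-0101, 100-01, 11-110, 11111-}

NO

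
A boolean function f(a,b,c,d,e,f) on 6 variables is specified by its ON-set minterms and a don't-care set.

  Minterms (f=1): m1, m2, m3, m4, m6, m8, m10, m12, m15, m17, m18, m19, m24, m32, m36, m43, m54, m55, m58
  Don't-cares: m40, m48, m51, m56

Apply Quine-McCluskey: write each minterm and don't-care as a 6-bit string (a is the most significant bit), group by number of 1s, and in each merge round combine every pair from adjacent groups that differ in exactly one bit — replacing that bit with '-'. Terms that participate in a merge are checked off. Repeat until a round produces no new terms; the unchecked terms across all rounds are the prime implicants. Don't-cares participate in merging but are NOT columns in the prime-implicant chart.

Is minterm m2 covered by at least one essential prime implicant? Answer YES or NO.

Round 0: 000001✓ 000010✓ 000011✓ 000100✓ 000110✓ 001000✓ 001010✓ 001100✓ 001111 010001✓ 010010✓ 010011✓ 011000✓ 100000✓ 100100✓ 101000✓ 101011 110000✓ 110011✓ 110110✓ 110111✓ 111000✓ 111010✓
Round 1: -00100 -01000✓ -10011 -11000✓ 0-0001✓ 0-0010✓ 0-0011✓ 0-1000✓ 00-010 00-100 000-10 0000-1✓ 00001-✓ 0001-0 001-00 0010-0 0100-1✓ 01001-✓ 1-0000✓ 1-1000✓ 10-000✓ 100-00 11-000✓ 110-11 11011- 1110-0
Round 2: --1000 0-00-1 0-001- 1--000
PIs = {--1000, -00100, -10011, 0-00-1, 0-001-, 00-010, 00-100, 000-10, 0001-0, 001-00, 0010-0, 001111, 1--000, 100-00, 101011, 110-11, 11011-, 1110-0}
Coverage chart:
  m1: 0-00-1 ←essential
  m2: 0-001-,00-010,000-10
  m3: 0-00-1,0-001-
  m4: -00100,00-100,0001-0
  m6: 000-10,0001-0
  m8: --1000,001-00,0010-0
  m10: 00-010,0010-0
  m12: 00-100,001-00
  m15: 001111 ←essential
  m17: 0-00-1 ←essential
  m18: 0-001- ←essential
  m19: -10011,0-00-1,0-001-
  m24: --1000 ←essential
  m32: 1--000,100-00
  m36: -00100,100-00
  m43: 101011 ←essential
  m54: 11011- ←essential
  m55: 110-11,11011-
  m58: 1110-0 ←essential
Essential: --1000, 0-00-1, 0-001-, 001111, 101011, 11011-, 1110-0

YES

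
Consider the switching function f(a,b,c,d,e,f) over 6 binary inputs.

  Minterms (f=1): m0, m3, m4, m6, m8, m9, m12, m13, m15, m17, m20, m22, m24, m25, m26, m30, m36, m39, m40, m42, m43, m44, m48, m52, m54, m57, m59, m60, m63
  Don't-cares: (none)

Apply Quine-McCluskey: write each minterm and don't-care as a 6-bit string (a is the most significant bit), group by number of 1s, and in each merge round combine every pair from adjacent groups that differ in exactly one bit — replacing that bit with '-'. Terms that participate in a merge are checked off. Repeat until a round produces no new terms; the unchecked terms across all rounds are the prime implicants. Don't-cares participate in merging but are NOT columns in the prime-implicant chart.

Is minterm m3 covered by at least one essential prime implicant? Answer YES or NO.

size-2^0 implicants → 000000(✓)  000011  000100(✓)  000110(✓)  001000(✓)  001001(✓)  001100(✓)  001101(✓)  001111(✓)  010001(✓)  010100(✓)  010110(✓)  011000(✓)  011001(✓)  011010(✓)  011110(✓)  100100(✓)  100111  101000(✓)  101010(✓)  101011(✓)  101100(✓)  110000(✓)  110100(✓)  110110(✓)  111001(✓)  111011(✓)  111100(✓)  111111(✓)
size-2^1 implicants → -00100(✓)  -01000(✓)  -01100(✓)  -10100(✓)  -10110(✓)  -11001  0-0100(✓)  0-0110(✓)  0-1000(✓)  0-1001(✓)  00-000(✓)  00-100(✓)  000-00(✓)  0001-0(✓)  001-00(✓)  001-01(✓)  00100-(✓)  0011-1  00110-(✓)  01-001  01-110  0101-0(✓)  011-10  0110-0  01100-(✓)  1-0100(✓)  1-1011  1-1100(✓)  10-100(✓)  101-00(✓)  1010-0  10101-  11-100(✓)  110-00  1101-0(✓)  111-11  1110-1
size-2^2 implicants → --0100  -0-100  -01-00  -101-0  0-01-0  0-100-  00--00  001-0-  1--100
Unchecked terms (primes): --0100, -0-100, -01-00, -101-0, -11001, 0-01-0, 0-100-, 00--00, 000011, 001-0-, 0011-1, 01-001, 01-110, 011-10, 0110-0, 1--100, 1-1011, 100111, 1010-0, 10101-, 110-00, 111-11, 1110-1
Minterm coverage:
  m0 ⊆ 00--00 [E]
  m3 ⊆ 000011 [E]
  m4 ⊆ --0100,-0-100,0-01-0,00--00
  m6 ⊆ 0-01-0 [E]
  m8 ⊆ -01-00,0-100-,00--00,001-0-
  m9 ⊆ 0-100-,001-0-
  m12 ⊆ -0-100,-01-00,00--00,001-0-
  m13 ⊆ 001-0-,0011-1
  m15 ⊆ 0011-1 [E]
  m17 ⊆ 01-001 [E]
  m20 ⊆ --0100,-101-0,0-01-0
  m22 ⊆ -101-0,0-01-0,01-110
  m24 ⊆ 0-100-,0110-0
  m25 ⊆ -11001,0-100-,01-001
  m26 ⊆ 011-10,0110-0
  m30 ⊆ 01-110,011-10
  m36 ⊆ --0100,-0-100,1--100
  m39 ⊆ 100111 [E]
  m40 ⊆ -01-00,1010-0
  m42 ⊆ 1010-0,10101-
  m43 ⊆ 1-1011,10101-
  m44 ⊆ -0-100,-01-00,1--100
  m48 ⊆ 110-00 [E]
  m52 ⊆ --0100,-101-0,1--100,110-00
  m54 ⊆ -101-0 [E]
  m57 ⊆ -11001,1110-1
  m59 ⊆ 1-1011,111-11,1110-1
  m60 ⊆ 1--100 [E]
  m63 ⊆ 111-11 [E]
E = {-101-0, 0-01-0, 00--00, 000011, 0011-1, 01-001, 1--100, 100111, 110-00, 111-11}

YES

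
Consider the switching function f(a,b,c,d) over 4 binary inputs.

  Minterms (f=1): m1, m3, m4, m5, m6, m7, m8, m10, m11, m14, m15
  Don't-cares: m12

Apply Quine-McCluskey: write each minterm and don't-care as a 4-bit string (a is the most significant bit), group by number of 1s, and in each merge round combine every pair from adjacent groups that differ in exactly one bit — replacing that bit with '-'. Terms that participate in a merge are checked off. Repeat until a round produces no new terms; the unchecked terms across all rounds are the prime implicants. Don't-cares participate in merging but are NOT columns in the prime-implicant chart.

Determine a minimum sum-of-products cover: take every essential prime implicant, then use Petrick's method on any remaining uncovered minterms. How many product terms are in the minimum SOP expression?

[col 0] 0001*, 0011*, 0100*, 0101*, 0110*, 0111*, 1000*, 1010*, 1011*, 1100*, 1110*, 1111*
[col 1] -011*, -100*, -110*, -111*, 0-01*, 0-11*, 00-1*, 01-0*, 01-1*, 010-*, 011-*, 1-00*, 1-10*, 1-11*, 10-0*, 101-*, 11-0*, 111-*
[col 2] --11, -1-0, -11-, 0--1, 01--, 1--0, 1-1-
Prime implicants: --11, -1-0, -11-, 0--1, 01--, 1--0, 1-1-
PI chart (minterm → PIs covering it):
  1 | 0--1  (sole → essential)
  3 | --11,0--1
  4 | -1-0,01--
  5 | 0--1,01--
  6 | -1-0,-11-,01--
  7 | --11,-11-,0--1,01--
  8 | 1--0  (sole → essential)
  10 | 1--0,1-1-
  11 | --11,1-1-
  14 | -1-0,-11-,1--0,1-1-
  15 | --11,-11-,1-1-
Essential prime implicants: 0--1, 1--0
Petrick residual → --11, -1-0
Minimum SOP uses 4 PIs: cd + bd' + a'd + ad'

4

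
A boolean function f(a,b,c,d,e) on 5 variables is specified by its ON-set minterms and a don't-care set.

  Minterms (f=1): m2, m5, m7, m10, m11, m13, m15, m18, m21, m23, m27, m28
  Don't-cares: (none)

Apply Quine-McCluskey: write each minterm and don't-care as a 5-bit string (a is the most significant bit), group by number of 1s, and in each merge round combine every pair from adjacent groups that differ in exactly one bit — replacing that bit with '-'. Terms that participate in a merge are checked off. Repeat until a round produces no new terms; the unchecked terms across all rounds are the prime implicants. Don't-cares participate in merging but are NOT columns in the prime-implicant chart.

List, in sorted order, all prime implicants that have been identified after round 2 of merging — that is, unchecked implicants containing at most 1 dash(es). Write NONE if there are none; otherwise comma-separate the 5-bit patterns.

-0010, -1011, 0-010, 01-11, 0101-, 11100

Round 0: 00010✓ 00101✓ 00111✓ 01010✓ 01011✓ 01101✓ 01111✓ 10010✓ 10101✓ 10111✓ 11011✓ 11100
Round 1: -0010 -0101✓ -0111✓ -1011 0-010 0-101✓ 0-111✓ 001-1✓ 01-11 0101- 011-1✓ 101-1✓
Round 2: -01-1 0-1-1
PIs = {-0010, -01-1, -1011, 0-010, 0-1-1, 01-11, 0101-, 11100}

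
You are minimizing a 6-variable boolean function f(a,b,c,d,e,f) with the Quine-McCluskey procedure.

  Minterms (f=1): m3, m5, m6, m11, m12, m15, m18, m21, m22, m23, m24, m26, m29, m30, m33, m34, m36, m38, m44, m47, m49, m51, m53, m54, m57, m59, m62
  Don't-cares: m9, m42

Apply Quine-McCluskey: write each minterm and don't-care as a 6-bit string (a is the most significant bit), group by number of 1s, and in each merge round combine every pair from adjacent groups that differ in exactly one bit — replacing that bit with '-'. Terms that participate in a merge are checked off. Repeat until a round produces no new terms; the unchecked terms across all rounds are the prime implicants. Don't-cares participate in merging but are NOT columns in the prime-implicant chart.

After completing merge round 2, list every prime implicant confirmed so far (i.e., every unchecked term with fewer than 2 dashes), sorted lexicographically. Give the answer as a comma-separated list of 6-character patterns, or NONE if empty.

Round 0: 000011✓ 000101✓ 000110✓ 001001✓ 001011✓ 001100✓ 001111✓ 010010✓ 010101✓ 010110✓ 010111✓ 011000✓ 011010✓ 011101✓ 011110✓ 100001✓ 100010✓ 100100✓ 100110✓ 101010✓ 101100✓ 101111✓ 110001✓ 110011✓ 110101✓ 110110✓ 111001✓ 111011✓ 111110✓
Round 1: -00110✓ -01100 -01111 -10101 -10110✓ -11110✓ 0-0101 0-0110✓ 00-011 001-11 0010-1 01-010✓ 01-101 01-110✓ 010-10✓ 0101-1 01011- 011-10✓ 0110-0 1-0001 1-0110✓ 10-010 10-100 100-10 1001-0 11-001✓ 11-011✓ 11-110✓ 110-01 1100-1✓ 1110-1✓
Round 2: --0110 -1-110 01--10 11-0-1
PIs = {--0110, -01100, -01111, -1-110, -10101, 0-0101, 00-011, 001-11, 0010-1, 01--10, 01-101, 0101-1, 01011-, 0110-0, 1-0001, 10-010, 10-100, 100-10, 1001-0, 11-0-1, 110-01}

-01100, -01111, -10101, 0-0101, 00-011, 001-11, 0010-1, 01-101, 0101-1, 01011-, 0110-0, 1-0001, 10-010, 10-100, 100-10, 1001-0, 110-01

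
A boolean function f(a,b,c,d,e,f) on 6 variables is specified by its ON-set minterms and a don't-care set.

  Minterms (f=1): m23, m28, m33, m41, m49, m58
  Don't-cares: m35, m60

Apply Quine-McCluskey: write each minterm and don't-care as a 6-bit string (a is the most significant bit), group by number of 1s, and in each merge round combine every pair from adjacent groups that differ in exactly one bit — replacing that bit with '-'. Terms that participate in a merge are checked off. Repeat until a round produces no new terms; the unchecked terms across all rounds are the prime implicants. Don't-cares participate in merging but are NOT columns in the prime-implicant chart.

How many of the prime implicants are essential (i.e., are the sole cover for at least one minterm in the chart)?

Round 0: 010111 011100✓ 100001✓ 100011✓ 101001✓ 110001✓ 111010 111100✓
Round 1: -11100 1-0001 10-001 1000-1
PIs = {-11100, 010111, 1-0001, 10-001, 1000-1, 111010}
Coverage chart:
  m23: 010111 ←essential
  m28: -11100 ←essential
  m33: 1-0001,10-001,1000-1
  m41: 10-001 ←essential
  m49: 1-0001 ←essential
  m58: 111010 ←essential
Essential: -11100, 010111, 1-0001, 10-001, 111010

5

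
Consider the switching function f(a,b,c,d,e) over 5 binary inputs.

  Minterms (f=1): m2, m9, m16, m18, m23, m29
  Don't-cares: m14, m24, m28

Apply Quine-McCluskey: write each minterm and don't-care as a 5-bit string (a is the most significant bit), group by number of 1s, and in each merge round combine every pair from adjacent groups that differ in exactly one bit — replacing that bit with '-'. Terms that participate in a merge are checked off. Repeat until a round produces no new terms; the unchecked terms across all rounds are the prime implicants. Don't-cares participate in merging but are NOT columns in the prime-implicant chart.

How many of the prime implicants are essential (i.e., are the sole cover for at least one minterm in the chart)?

[col 0] 00010*, 01001, 01110, 10000*, 10010*, 10111, 11000*, 11100*, 11101*
[col 1] -0010, 1-000, 100-0, 11-00, 1110-
Prime implicants: -0010, 01001, 01110, 1-000, 100-0, 10111, 11-00, 1110-
PI chart (minterm → PIs covering it):
  2 | -0010  (sole → essential)
  9 | 01001  (sole → essential)
  16 | 1-000,100-0
  18 | -0010,100-0
  23 | 10111  (sole → essential)
  29 | 1110-  (sole → essential)
Essential prime implicants: -0010, 01001, 10111, 1110-

4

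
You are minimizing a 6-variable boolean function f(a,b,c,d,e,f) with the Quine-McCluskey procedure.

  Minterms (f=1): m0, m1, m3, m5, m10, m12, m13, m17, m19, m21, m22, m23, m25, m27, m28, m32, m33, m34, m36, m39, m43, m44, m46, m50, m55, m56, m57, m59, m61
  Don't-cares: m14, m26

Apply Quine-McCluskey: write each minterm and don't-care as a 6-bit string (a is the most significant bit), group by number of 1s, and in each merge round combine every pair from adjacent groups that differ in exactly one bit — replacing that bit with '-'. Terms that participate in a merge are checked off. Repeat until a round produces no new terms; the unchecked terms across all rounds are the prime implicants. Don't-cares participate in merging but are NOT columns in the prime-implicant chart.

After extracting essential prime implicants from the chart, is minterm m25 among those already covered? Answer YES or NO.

size-2^0 implicants → 000000(✓)  000001(✓)  000011(✓)  000101(✓)  001010(✓)  001100(✓)  001101(✓)  001110(✓)  010001(✓)  010011(✓)  010101(✓)  010110(✓)  010111(✓)  011001(✓)  011010(✓)  011011(✓)  011100(✓)  100000(✓)  100001(✓)  100010(✓)  100100(✓)  100111(✓)  101011(✓)  101100(✓)  101110(✓)  110010(✓)  110111(✓)  111000(✓)  111001(✓)  111011(✓)  111101(✓)
size-2^1 implicants → -00000(✓)  -00001(✓)  -01100(✓)  -01110(✓)  -10111  -11001(✓)  -11011(✓)  0-0001(✓)  0-0011(✓)  0-0101(✓)  0-1010  0-1100  00-101  000-01(✓)  0000-1(✓)  00000-(✓)  001-10  0011-0(✓)  00110-  01-001(✓)  01-011(✓)  010-01(✓)  010-11(✓)  0100-1(✓)  0101-1(✓)  01011-  0110-1(✓)  01101-  1-0010  1-0111  1-1011  10-100  100-00  1000-0  10000-(✓)  1011-0(✓)  111-01  1110-1(✓)  11100-
size-2^2 implicants → -0000-  -011-0  -110-1  0-0-01  0-00-1  01-0-1  010--1
Unchecked terms (primes): -0000-, -011-0, -10111, -110-1, 0-0-01, 0-00-1, 0-1010, 0-1100, 00-101, 001-10, 00110-, 01-0-1, 010--1, 01011-, 01101-, 1-0010, 1-0111, 1-1011, 10-100, 100-00, 1000-0, 111-01, 11100-
Minterm coverage:
  m0 ⊆ -0000- [E]
  m1 ⊆ -0000-,0-0-01,0-00-1
  m3 ⊆ 0-00-1 [E]
  m5 ⊆ 0-0-01,00-101
  m10 ⊆ 0-1010,001-10
  m12 ⊆ -011-0,0-1100,00110-
  m13 ⊆ 00-101,00110-
  m17 ⊆ 0-0-01,0-00-1,01-0-1,010--1
  m19 ⊆ 0-00-1,01-0-1,010--1
  m21 ⊆ 0-0-01,010--1
  m22 ⊆ 01011- [E]
  m23 ⊆ -10111,010--1,01011-
  m25 ⊆ -110-1,01-0-1
  m27 ⊆ -110-1,01-0-1,01101-
  m28 ⊆ 0-1100 [E]
  m32 ⊆ -0000-,100-00,1000-0
  m33 ⊆ -0000- [E]
  m34 ⊆ 1-0010,1000-0
  m36 ⊆ 10-100,100-00
  m39 ⊆ 1-0111 [E]
  m43 ⊆ 1-1011 [E]
  m44 ⊆ -011-0,10-100
  m46 ⊆ -011-0 [E]
  m50 ⊆ 1-0010 [E]
  m55 ⊆ -10111,1-0111
  m56 ⊆ 11100- [E]
  m57 ⊆ -110-1,111-01,11100-
  m59 ⊆ -110-1,1-1011
  m61 ⊆ 111-01 [E]
E = {-0000-, -011-0, 0-00-1, 0-1100, 01011-, 1-0010, 1-0111, 1-1011, 111-01, 11100-}

NO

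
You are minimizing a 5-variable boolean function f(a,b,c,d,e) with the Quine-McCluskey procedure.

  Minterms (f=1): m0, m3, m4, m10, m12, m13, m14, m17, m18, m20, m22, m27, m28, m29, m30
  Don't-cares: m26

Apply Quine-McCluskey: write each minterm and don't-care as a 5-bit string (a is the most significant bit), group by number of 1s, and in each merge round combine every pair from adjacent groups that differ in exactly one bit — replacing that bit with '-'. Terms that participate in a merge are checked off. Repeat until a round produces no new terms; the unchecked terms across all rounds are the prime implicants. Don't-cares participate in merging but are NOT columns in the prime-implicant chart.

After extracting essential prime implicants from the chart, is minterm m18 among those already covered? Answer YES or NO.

YES

Round 0: 00000✓ 00011 00100✓ 01010✓ 01100✓ 01101✓ 01110✓ 10001 10010✓ 10100✓ 10110✓ 11010✓ 11011✓ 11100✓ 11101✓ 11110✓
Round 1: -0100✓ -1010✓ -1100✓ -1101✓ -1110✓ 0-100✓ 00-00 01-10✓ 011-0✓ 0110-✓ 1-010✓ 1-100✓ 1-110✓ 10-10✓ 101-0✓ 11-10✓ 1101- 111-0✓ 1110-✓
Round 2: --100 -1-10 -11-0 -110- 1--10 1-1-0
PIs = {--100, -1-10, -11-0, -110-, 00-00, 00011, 1--10, 1-1-0, 10001, 1101-}
Coverage chart:
  m0: 00-00 ←essential
  m3: 00011 ←essential
  m4: --100,00-00
  m10: -1-10 ←essential
  m12: --100,-11-0,-110-
  m13: -110- ←essential
  m14: -1-10,-11-0
  m17: 10001 ←essential
  m18: 1--10 ←essential
  m20: --100,1-1-0
  m22: 1--10,1-1-0
  m27: 1101- ←essential
  m28: --100,-11-0,-110-,1-1-0
  m29: -110- ←essential
  m30: -1-10,-11-0,1--10,1-1-0
Essential: -1-10, -110-, 00-00, 00011, 1--10, 10001, 1101-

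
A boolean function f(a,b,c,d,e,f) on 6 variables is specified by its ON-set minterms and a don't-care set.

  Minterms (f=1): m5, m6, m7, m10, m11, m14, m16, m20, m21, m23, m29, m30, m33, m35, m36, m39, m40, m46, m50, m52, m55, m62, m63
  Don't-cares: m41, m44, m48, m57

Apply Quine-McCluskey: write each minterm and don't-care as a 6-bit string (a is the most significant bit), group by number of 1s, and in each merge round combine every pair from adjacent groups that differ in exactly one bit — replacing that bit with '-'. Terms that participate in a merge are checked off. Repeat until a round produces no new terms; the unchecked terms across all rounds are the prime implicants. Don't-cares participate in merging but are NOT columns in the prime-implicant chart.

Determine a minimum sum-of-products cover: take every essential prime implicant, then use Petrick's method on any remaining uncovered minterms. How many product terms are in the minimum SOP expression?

12

size-2^0 implicants → 000101(✓)  000110(✓)  000111(✓)  001010(✓)  001011(✓)  001110(✓)  010000(✓)  010100(✓)  010101(✓)  010111(✓)  011101(✓)  011110(✓)  100001(✓)  100011(✓)  100100(✓)  100111(✓)  101000(✓)  101001(✓)  101100(✓)  101110(✓)  110000(✓)  110010(✓)  110100(✓)  110111(✓)  111001(✓)  111110(✓)  111111(✓)
size-2^1 implicants → -00111(✓)  -01110(✓)  -10000(✓)  -10100(✓)  -10111(✓)  -11110(✓)  0-0101(✓)  0-0111(✓)  0-1110(✓)  00-110  0001-1(✓)  00011-  001-10  00101-  01-101  010-00(✓)  0101-1(✓)  01010-  1-0100  1-0111(✓)  1-1001  1-1110(✓)  10-001  10-100  100-11  1000-1  101-00  10100-  1011-0  11-111  110-00(✓)  1100-0  11111-
size-2^2 implicants → --0111  --1110  -10-00  0-01-1
Unchecked terms (primes): --0111, --1110, -10-00, 0-01-1, 00-110, 00011-, 001-10, 00101-, 01-101, 01010-, 1-0100, 1-1001, 10-001, 10-100, 100-11, 1000-1, 101-00, 10100-, 1011-0, 11-111, 1100-0, 11111-
Minterm coverage:
  m5 ⊆ 0-01-1 [E]
  m6 ⊆ 00-110,00011-
  m7 ⊆ --0111,0-01-1,00011-
  m10 ⊆ 001-10,00101-
  m11 ⊆ 00101- [E]
  m14 ⊆ --1110,00-110,001-10
  m16 ⊆ -10-00 [E]
  m20 ⊆ -10-00,01010-
  m21 ⊆ 0-01-1,01-101,01010-
  m23 ⊆ --0111,0-01-1
  m29 ⊆ 01-101 [E]
  m30 ⊆ --1110 [E]
  m33 ⊆ 10-001,1000-1
  m35 ⊆ 100-11,1000-1
  m36 ⊆ 1-0100,10-100
  m39 ⊆ --0111,100-11
  m40 ⊆ 101-00,10100-
  m46 ⊆ --1110,1011-0
  m50 ⊆ 1100-0 [E]
  m52 ⊆ -10-00,1-0100
  m55 ⊆ --0111,11-111
  m62 ⊆ --1110,11111-
  m63 ⊆ 11-111,11111-
E = {--1110, -10-00, 0-01-1, 00101-, 01-101, 1100-0}
Petrick residual → --0111, 00-110, 1-0100, 1000-1, 101-00, 11-111
Cover = c'def + cdef' + bc'e'f' + a'c'df + a'b'def' + a'b'cd'e + a'bde'f + ac'de'f' + ab'c'd'f + ab'ce'f' + abdef + abc'd'f'  |cover|=12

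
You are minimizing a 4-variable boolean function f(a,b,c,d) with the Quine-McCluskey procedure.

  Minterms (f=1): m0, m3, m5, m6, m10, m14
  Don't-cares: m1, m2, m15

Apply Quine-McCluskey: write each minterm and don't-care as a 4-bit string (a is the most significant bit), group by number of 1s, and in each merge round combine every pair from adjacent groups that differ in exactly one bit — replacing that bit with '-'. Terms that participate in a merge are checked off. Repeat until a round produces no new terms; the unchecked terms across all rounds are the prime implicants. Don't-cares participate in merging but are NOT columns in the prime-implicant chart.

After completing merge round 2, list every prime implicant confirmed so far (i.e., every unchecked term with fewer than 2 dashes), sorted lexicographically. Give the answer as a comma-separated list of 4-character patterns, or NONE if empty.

0-01, 111-

[col 0] 0000*, 0001*, 0010*, 0011*, 0101*, 0110*, 1010*, 1110*, 1111*
[col 1] -010*, -110*, 0-01, 0-10*, 00-0*, 00-1*, 000-*, 001-*, 1-10*, 111-
[col 2] --10, 00--
Prime implicants: --10, 0-01, 00--, 111-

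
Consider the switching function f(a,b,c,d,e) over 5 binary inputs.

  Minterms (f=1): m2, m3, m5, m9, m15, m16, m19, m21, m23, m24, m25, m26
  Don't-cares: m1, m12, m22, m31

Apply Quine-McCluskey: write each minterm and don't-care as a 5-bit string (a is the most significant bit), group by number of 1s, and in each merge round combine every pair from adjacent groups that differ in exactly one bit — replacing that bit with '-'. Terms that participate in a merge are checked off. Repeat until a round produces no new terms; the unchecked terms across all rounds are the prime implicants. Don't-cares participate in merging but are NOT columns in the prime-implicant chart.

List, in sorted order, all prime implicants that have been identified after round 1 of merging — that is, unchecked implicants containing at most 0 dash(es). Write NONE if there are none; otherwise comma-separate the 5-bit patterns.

size-2^0 implicants → 00001(✓)  00010(✓)  00011(✓)  00101(✓)  01001(✓)  01100  01111(✓)  10000(✓)  10011(✓)  10101(✓)  10110(✓)  10111(✓)  11000(✓)  11001(✓)  11010(✓)  11111(✓)
size-2^1 implicants → -0011  -0101  -1001  -1111  0-001  00-01  000-1  0001-  1-000  1-111  10-11  101-1  1011-  110-0  1100-
Unchecked terms (primes): -0011, -0101, -1001, -1111, 0-001, 00-01, 000-1, 0001-, 01100, 1-000, 1-111, 10-11, 101-1, 1011-, 110-0, 1100-

01100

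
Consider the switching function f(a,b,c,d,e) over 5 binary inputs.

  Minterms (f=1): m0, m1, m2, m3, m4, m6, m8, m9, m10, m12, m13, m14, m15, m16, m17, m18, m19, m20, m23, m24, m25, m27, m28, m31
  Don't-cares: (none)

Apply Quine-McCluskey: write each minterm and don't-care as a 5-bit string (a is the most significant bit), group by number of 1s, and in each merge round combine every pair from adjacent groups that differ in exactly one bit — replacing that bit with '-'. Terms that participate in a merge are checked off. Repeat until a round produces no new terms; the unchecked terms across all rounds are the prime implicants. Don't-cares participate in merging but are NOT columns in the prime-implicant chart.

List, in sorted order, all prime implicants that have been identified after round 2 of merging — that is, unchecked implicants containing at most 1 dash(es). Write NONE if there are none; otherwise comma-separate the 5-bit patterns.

Round 0: 00000✓ 00001✓ 00010✓ 00011✓ 00100✓ 00110✓ 01000✓ 01001✓ 01010✓ 01100✓ 01101✓ 01110✓ 01111✓ 10000✓ 10001✓ 10010✓ 10011✓ 10100✓ 10111✓ 11000✓ 11001✓ 11011✓ 11100✓ 11111✓
Round 1: -0000✓ -0001✓ -0010✓ -0011✓ -0100✓ -1000✓ -1001✓ -1100✓ -1111 0-000✓ 0-001✓ 0-010✓ 0-100✓ 0-110✓ 00-00✓ 00-10✓ 000-0✓ 000-1✓ 0000-✓ 0001-✓ 001-0✓ 01-00✓ 01-01✓ 01-10✓ 010-0✓ 0100-✓ 011-0✓ 011-1✓ 0110-✓ 0111-✓ 1-000✓ 1-001✓ 1-011✓ 1-100✓ 1-111✓ 10-00✓ 10-11✓ 100-0✓ 100-1✓ 1000-✓ 1001-✓ 11-00✓ 11-11✓ 110-1✓ 1100-✓
Round 2: --000✓ --001✓ --100✓ -0-00✓ -00-0✓ -00-1✓ -000-✓ -001-✓ -1-00✓ -100-✓ 0--00✓ 0--10✓ 0-0-0✓ 0-00-✓ 0-1-0✓ 00--0✓ 000--✓ 01--0✓ 01-0- 011-- 1--00✓ 1--11 1-0-1 1-00-✓ 100--✓
Round 3: ---00 --00- -00-- 0---0
PIs = {---00, --00-, -00--, -1111, 0---0, 01-0-, 011--, 1--11, 1-0-1}

-1111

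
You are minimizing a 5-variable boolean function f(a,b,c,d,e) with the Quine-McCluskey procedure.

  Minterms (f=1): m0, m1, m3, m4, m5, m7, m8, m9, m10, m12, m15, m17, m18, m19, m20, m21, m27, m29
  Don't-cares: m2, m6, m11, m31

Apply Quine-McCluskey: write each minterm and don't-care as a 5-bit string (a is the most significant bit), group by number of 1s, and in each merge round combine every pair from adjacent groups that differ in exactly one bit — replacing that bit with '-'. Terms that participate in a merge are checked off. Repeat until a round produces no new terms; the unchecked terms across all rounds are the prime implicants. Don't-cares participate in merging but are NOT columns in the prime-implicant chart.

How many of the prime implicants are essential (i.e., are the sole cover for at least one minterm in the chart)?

Round 0: 00000✓ 00001✓ 00010✓ 00011✓ 00100✓ 00101✓ 00110✓ 00111✓ 01000✓ 01001✓ 01010✓ 01011✓ 01100✓ 01111✓ 10001✓ 10010✓ 10011✓ 10100✓ 10101✓ 11011✓ 11101✓ 11111✓
Round 1: -0001✓ -0010✓ -0011✓ -0100✓ -0101✓ -1011✓ -1111✓ 0-000✓ 0-001✓ 0-010✓ 0-011✓ 0-100✓ 0-111✓ 00-00✓ 00-01✓ 00-10✓ 00-11✓ 000-0✓ 000-1✓ 0000-✓ 0001-✓ 001-0✓ 001-1✓ 0010-✓ 0011-✓ 01-00✓ 01-11✓ 010-0✓ 010-1✓ 0100-✓ 0101-✓ 1-011✓ 1-101 10-01✓ 100-1✓ 1001-✓ 1010-✓ 11-11✓ 111-1
Round 2: --011 -0-01 -00-1 -001- -010- -1-11 0--00 0--11 0-0-0✓ 0-0-1✓ 0-00-✓ 0-01-✓ 00--0✓ 00--1✓ 00-0-✓ 00-1-✓ 000--✓ 001--✓ 010--✓
Round 3: 0-0-- 00---
PIs = {--011, -0-01, -00-1, -001-, -010-, -1-11, 0--00, 0--11, 0-0--, 00---, 1-101, 111-1}
Coverage chart:
  m0: 0--00,0-0--,00---
  m1: -0-01,-00-1,0-0--,00---
  m3: --011,-00-1,-001-,0--11,0-0--,00---
  m4: -010-,0--00,00---
  m5: -0-01,-010-,00---
  m7: 0--11,00---
  m8: 0--00,0-0--
  m9: 0-0-- ←essential
  m10: 0-0-- ←essential
  m12: 0--00 ←essential
  m15: -1-11,0--11
  m17: -0-01,-00-1
  m18: -001- ←essential
  m19: --011,-00-1,-001-
  m20: -010- ←essential
  m21: -0-01,-010-,1-101
  m27: --011,-1-11
  m29: 1-101,111-1
Essential: -001-, -010-, 0--00, 0-0--

4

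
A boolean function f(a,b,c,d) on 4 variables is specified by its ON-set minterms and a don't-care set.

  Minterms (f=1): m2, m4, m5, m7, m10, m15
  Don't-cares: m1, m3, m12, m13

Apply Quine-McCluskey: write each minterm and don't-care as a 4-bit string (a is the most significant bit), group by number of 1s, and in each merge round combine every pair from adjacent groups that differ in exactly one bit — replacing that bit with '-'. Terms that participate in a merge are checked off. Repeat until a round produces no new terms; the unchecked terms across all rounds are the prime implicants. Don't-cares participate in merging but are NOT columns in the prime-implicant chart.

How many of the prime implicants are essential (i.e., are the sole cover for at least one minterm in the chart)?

3

Round 0: 0001✓ 0010✓ 0011✓ 0100✓ 0101✓ 0111✓ 1010✓ 1100✓ 1101✓ 1111✓
Round 1: -010 -100✓ -101✓ -111✓ 0-01✓ 0-11✓ 00-1✓ 001- 01-1✓ 010-✓ 11-1✓ 110-✓
Round 2: -1-1 -10- 0--1
PIs = {-010, -1-1, -10-, 0--1, 001-}
Coverage chart:
  m2: -010,001-
  m4: -10- ←essential
  m5: -1-1,-10-,0--1
  m7: -1-1,0--1
  m10: -010 ←essential
  m15: -1-1 ←essential
Essential: -010, -1-1, -10-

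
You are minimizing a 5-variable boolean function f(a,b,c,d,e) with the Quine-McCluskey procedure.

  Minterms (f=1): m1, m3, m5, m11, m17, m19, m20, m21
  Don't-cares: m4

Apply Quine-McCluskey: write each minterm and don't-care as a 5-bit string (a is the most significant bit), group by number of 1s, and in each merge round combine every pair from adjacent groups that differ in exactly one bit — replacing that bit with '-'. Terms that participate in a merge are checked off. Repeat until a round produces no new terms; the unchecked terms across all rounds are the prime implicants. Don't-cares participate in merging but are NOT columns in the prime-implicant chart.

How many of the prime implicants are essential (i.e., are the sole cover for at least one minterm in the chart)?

size-2^0 implicants → 00001(✓)  00011(✓)  00100(✓)  00101(✓)  01011(✓)  10001(✓)  10011(✓)  10100(✓)  10101(✓)
size-2^1 implicants → -0001(✓)  -0011(✓)  -0100(✓)  -0101(✓)  0-011  00-01(✓)  000-1(✓)  0010-(✓)  10-01(✓)  100-1(✓)  1010-(✓)
size-2^2 implicants → -0-01  -00-1  -010-
Unchecked terms (primes): -0-01, -00-1, -010-, 0-011
Minterm coverage:
  m1 ⊆ -0-01,-00-1
  m3 ⊆ -00-1,0-011
  m5 ⊆ -0-01,-010-
  m11 ⊆ 0-011 [E]
  m17 ⊆ -0-01,-00-1
  m19 ⊆ -00-1 [E]
  m20 ⊆ -010- [E]
  m21 ⊆ -0-01,-010-
E = {-00-1, -010-, 0-011}

3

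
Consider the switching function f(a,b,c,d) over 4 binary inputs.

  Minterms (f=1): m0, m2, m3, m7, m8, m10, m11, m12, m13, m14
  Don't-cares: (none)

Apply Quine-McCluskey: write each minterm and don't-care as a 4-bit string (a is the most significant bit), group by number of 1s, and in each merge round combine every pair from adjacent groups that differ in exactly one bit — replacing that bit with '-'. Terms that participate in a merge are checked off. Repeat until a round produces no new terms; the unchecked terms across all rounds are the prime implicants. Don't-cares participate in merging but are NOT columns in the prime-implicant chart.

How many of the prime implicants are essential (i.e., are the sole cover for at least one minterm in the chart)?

[col 0] 0000*, 0010*, 0011*, 0111*, 1000*, 1010*, 1011*, 1100*, 1101*, 1110*
[col 1] -000*, -010*, -011*, 0-11, 00-0*, 001-*, 1-00*, 1-10*, 10-0*, 101-*, 11-0*, 110-
[col 2] -0-0, -01-, 1--0
Prime implicants: -0-0, -01-, 0-11, 1--0, 110-
PI chart (minterm → PIs covering it):
  0 | -0-0  (sole → essential)
  2 | -0-0,-01-
  3 | -01-,0-11
  7 | 0-11  (sole → essential)
  8 | -0-0,1--0
  10 | -0-0,-01-,1--0
  11 | -01-  (sole → essential)
  12 | 1--0,110-
  13 | 110-  (sole → essential)
  14 | 1--0  (sole → essential)
Essential prime implicants: -0-0, -01-, 0-11, 1--0, 110-

5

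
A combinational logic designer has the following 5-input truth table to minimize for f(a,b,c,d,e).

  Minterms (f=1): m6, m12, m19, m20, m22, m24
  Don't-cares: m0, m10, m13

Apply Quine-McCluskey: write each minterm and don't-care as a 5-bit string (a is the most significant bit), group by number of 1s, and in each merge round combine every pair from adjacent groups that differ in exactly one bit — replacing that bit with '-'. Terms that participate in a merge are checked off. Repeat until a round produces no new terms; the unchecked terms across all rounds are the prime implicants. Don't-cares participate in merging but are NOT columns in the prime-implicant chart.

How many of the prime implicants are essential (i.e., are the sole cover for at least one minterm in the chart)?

Round 0: 00000 00110✓ 01010 01100✓ 01101✓ 10011 10100✓ 10110✓ 11000
Round 1: -0110 0110- 101-0
PIs = {-0110, 00000, 01010, 0110-, 10011, 101-0, 11000}
Coverage chart:
  m6: -0110 ←essential
  m12: 0110- ←essential
  m19: 10011 ←essential
  m20: 101-0 ←essential
  m22: -0110,101-0
  m24: 11000 ←essential
Essential: -0110, 0110-, 10011, 101-0, 11000

5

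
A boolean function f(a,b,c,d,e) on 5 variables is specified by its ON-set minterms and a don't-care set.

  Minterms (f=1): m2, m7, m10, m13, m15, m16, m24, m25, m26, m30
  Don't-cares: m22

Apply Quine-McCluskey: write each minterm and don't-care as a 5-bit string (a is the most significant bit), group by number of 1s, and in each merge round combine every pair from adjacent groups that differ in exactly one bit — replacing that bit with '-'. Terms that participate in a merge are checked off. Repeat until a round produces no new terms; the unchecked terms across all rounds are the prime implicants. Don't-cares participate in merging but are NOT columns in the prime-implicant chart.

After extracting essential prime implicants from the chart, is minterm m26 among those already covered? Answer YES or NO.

NO

size-2^0 implicants → 00010(✓)  00111(✓)  01010(✓)  01101(✓)  01111(✓)  10000(✓)  10110(✓)  11000(✓)  11001(✓)  11010(✓)  11110(✓)
size-2^1 implicants → -1010  0-010  0-111  011-1  1-000  1-110  11-10  110-0  1100-
Unchecked terms (primes): -1010, 0-010, 0-111, 011-1, 1-000, 1-110, 11-10, 110-0, 1100-
Minterm coverage:
  m2 ⊆ 0-010 [E]
  m7 ⊆ 0-111 [E]
  m10 ⊆ -1010,0-010
  m13 ⊆ 011-1 [E]
  m15 ⊆ 0-111,011-1
  m16 ⊆ 1-000 [E]
  m24 ⊆ 1-000,110-0,1100-
  m25 ⊆ 1100- [E]
  m26 ⊆ -1010,11-10,110-0
  m30 ⊆ 1-110,11-10
E = {0-010, 0-111, 011-1, 1-000, 1100-}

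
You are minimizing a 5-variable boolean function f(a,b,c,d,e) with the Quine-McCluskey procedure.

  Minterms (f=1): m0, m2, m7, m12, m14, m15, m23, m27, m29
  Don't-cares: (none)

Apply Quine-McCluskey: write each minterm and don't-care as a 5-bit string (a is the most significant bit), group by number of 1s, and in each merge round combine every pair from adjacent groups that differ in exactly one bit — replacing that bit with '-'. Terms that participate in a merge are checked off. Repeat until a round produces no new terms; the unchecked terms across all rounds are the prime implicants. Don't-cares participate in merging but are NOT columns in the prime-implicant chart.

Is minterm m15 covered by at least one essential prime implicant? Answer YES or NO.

size-2^0 implicants → 00000(✓)  00010(✓)  00111(✓)  01100(✓)  01110(✓)  01111(✓)  10111(✓)  11011  11101
size-2^1 implicants → -0111  0-111  000-0  011-0  0111-
Unchecked terms (primes): -0111, 0-111, 000-0, 011-0, 0111-, 11011, 11101
Minterm coverage:
  m0 ⊆ 000-0 [E]
  m2 ⊆ 000-0 [E]
  m7 ⊆ -0111,0-111
  m12 ⊆ 011-0 [E]
  m14 ⊆ 011-0,0111-
  m15 ⊆ 0-111,0111-
  m23 ⊆ -0111 [E]
  m27 ⊆ 11011 [E]
  m29 ⊆ 11101 [E]
E = {-0111, 000-0, 011-0, 11011, 11101}

NO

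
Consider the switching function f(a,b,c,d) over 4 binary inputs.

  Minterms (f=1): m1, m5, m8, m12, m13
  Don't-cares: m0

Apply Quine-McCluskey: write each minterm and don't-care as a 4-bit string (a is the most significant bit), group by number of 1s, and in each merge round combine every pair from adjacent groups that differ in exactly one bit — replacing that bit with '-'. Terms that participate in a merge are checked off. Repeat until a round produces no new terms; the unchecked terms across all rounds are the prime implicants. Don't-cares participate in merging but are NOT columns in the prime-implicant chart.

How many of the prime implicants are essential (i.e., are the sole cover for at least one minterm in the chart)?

0

[col 0] 0000*, 0001*, 0101*, 1000*, 1100*, 1101*
[col 1] -000, -101, 0-01, 000-, 1-00, 110-
Prime implicants: -000, -101, 0-01, 000-, 1-00, 110-
PI chart (minterm → PIs covering it):
  1 | 0-01,000-
  5 | -101,0-01
  8 | -000,1-00
  12 | 1-00,110-
  13 | -101,110-
(no essential prime implicants)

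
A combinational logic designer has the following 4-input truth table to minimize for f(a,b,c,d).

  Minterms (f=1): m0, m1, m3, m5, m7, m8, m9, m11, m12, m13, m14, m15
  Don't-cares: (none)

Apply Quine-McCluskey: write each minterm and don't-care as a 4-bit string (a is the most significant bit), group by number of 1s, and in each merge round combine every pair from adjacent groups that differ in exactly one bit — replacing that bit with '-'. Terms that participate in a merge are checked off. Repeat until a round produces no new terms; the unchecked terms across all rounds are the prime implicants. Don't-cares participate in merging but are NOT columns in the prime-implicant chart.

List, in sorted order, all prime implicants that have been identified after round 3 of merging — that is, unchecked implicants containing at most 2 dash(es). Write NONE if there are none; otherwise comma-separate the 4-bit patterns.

size-2^0 implicants → 0000(✓)  0001(✓)  0011(✓)  0101(✓)  0111(✓)  1000(✓)  1001(✓)  1011(✓)  1100(✓)  1101(✓)  1110(✓)  1111(✓)
size-2^1 implicants → -000(✓)  -001(✓)  -011(✓)  -101(✓)  -111(✓)  0-01(✓)  0-11(✓)  00-1(✓)  000-(✓)  01-1(✓)  1-00(✓)  1-01(✓)  1-11(✓)  10-1(✓)  100-(✓)  11-0(✓)  11-1(✓)  110-(✓)  111-(✓)
size-2^2 implicants → --01(✓)  --11(✓)  -0-1(✓)  -00-  -1-1(✓)  0--1(✓)  1--1(✓)  1-0-  11--
size-2^3 implicants → ---1
Unchecked terms (primes): ---1, -00-, 1-0-, 11--

-00-, 1-0-, 11--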